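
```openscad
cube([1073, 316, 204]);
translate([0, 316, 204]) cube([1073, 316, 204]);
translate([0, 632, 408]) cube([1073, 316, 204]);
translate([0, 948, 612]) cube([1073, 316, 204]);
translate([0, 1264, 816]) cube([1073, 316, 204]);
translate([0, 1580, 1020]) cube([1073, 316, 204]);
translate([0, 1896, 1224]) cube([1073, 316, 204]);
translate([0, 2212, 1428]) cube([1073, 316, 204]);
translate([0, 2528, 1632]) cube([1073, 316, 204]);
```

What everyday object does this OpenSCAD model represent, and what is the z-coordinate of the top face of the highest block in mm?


A staircase. The total rise is 1836 mm.

9 identical blocks, each offset up and back from the previous — a staircase. Each step is 204 mm tall and there are 9 of them, so the total rise is 9 × 204 = 1836 mm.


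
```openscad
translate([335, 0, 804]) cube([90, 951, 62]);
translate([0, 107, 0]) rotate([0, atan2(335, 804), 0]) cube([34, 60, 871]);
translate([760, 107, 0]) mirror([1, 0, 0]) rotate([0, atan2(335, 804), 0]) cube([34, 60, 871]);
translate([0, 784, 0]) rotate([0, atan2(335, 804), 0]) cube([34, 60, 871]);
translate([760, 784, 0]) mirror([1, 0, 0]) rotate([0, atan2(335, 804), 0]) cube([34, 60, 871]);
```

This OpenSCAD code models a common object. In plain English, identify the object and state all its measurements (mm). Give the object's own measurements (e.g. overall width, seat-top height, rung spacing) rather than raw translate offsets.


A sawhorse. A 90×951×62 mm beam (x, y, z) sits on two A-frame leg pairs. Each pair is two raked legs of 34×60 mm section (60 mm along y) splaying symmetrically in x. Each leg rises 804 mm vertically over 335 mm of horizontal reach and is 871 mm long along its own axis. Every leg's outer bottom edge rests on the floor and its outer top edge meets a bottom edge of the beam — the left legs (tilting toward +x) meet the beam's −x bottom edge, the right legs (their mirror images, tilting toward −x) meet its +x bottom edge — so the leg tops tuck under the beam, the beam's underside is 804 mm above the floor, and the feet are 760 mm apart outside-to-outside with the beam centred between them. The two leg pairs are set in 107 mm from either end of the beam.


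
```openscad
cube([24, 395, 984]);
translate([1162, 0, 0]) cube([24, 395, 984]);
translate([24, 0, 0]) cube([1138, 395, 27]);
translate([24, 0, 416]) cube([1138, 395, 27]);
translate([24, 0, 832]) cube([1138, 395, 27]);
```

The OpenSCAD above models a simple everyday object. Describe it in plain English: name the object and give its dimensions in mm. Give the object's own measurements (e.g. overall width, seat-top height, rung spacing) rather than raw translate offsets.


An open bookshelf. Two side panels, each 24 mm thick, 395 mm deep and 984 mm tall, stand 1186 mm apart (outside-to-outside). Between them sit 3 shelves, each 27 mm thick and 395 mm deep, spanning the full gap between the sides. The bottom shelf rests on the floor (its underside at z = 0) and the clear gap between one shelf's top and the next shelf's underside is 389 mm.


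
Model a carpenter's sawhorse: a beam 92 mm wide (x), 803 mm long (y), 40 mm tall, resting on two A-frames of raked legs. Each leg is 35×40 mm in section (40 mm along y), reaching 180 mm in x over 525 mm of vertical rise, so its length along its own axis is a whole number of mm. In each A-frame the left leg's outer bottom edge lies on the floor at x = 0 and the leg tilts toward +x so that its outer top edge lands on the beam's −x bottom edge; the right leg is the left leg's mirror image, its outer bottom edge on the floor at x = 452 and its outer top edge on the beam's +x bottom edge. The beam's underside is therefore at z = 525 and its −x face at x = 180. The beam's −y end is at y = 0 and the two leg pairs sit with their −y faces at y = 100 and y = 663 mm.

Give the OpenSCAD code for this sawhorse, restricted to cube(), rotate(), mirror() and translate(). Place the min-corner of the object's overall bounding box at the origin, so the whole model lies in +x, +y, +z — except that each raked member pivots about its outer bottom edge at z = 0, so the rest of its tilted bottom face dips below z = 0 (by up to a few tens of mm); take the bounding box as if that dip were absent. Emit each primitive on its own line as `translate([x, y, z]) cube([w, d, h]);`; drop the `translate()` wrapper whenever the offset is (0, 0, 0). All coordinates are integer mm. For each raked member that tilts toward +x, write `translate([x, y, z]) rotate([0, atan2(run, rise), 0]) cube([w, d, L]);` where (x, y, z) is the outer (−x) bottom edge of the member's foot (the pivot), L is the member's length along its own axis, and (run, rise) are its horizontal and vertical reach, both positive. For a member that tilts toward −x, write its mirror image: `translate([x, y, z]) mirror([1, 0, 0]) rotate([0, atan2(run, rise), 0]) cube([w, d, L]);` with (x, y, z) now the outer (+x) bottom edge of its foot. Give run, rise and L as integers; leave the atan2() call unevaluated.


// leg length = √(180² + 525²) = 555
// right-leg outer foot x = 2·180 + 92 = 452
// beam min-corner = (180, 0, 525)
translate([180, 0, 525]) cube([92, 803, 40]);
translate([0, 100, 0]) rotate([0, atan2(180, 525), 0]) cube([35, 40, 555]);
translate([452, 100, 0]) mirror([1, 0, 0]) rotate([0, atan2(180, 525), 0]) cube([35, 40, 555]);
translate([0, 663, 0]) rotate([0, atan2(180, 525), 0]) cube([35, 40, 555]);
translate([452, 663, 0]) mirror([1, 0, 0]) rotate([0, atan2(180, 525), 0]) cube([35, 40, 555]);


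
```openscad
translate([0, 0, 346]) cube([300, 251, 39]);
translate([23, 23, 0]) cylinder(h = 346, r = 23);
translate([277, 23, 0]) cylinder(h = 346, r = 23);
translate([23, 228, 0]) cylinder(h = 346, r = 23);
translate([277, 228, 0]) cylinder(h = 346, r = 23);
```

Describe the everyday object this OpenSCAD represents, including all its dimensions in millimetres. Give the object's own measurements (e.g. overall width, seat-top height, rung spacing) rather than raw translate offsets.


A four-legged stool. The seat is a 300×251×39 mm slab whose top surface is at z = 385 mm; four round legs, each 46 mm in diameter, run from the floor (z = 0) to the underside of the seat, each leg's axis is inset half a diameter from the nearest pair of seat edges (so the leg's bounding box is flush with the corner).


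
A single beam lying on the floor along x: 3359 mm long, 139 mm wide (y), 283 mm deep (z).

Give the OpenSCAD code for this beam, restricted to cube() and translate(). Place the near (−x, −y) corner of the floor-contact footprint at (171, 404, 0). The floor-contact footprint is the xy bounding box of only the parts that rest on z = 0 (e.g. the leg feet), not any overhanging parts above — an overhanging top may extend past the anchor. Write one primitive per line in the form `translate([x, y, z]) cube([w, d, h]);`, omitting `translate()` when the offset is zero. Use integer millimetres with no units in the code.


translate([171, 404, 0]) cube([3359, 139, 283]);


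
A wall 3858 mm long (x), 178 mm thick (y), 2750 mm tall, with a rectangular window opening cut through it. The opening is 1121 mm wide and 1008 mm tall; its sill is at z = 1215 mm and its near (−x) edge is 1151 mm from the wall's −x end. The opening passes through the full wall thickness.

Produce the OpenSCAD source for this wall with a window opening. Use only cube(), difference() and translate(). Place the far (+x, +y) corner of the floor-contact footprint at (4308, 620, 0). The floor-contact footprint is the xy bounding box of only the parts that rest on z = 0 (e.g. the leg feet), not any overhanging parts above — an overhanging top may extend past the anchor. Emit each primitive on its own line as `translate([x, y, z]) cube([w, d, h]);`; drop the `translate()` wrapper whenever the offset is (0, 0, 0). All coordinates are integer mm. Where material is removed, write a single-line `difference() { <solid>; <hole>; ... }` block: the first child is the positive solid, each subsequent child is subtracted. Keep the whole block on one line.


difference() { translate([450, 442, 0]) cube([3858, 178, 2750]); translate([1601, 442, 1215]) cube([1121, 178, 1008]); }


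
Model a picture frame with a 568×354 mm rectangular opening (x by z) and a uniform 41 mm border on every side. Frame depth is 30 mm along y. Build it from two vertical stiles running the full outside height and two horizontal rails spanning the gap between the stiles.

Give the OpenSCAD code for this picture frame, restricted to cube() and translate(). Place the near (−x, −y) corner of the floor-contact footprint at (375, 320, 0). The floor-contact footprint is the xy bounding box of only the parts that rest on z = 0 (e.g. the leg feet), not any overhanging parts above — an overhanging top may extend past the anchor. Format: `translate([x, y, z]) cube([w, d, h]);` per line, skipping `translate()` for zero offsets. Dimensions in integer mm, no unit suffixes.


translate([375, 320, 0]) cube([41, 30, 436]);
translate([984, 320, 0]) cube([41, 30, 436]);
translate([416, 320, 0]) cube([568, 30, 41]);
translate([416, 320, 395]) cube([568, 30, 41]);


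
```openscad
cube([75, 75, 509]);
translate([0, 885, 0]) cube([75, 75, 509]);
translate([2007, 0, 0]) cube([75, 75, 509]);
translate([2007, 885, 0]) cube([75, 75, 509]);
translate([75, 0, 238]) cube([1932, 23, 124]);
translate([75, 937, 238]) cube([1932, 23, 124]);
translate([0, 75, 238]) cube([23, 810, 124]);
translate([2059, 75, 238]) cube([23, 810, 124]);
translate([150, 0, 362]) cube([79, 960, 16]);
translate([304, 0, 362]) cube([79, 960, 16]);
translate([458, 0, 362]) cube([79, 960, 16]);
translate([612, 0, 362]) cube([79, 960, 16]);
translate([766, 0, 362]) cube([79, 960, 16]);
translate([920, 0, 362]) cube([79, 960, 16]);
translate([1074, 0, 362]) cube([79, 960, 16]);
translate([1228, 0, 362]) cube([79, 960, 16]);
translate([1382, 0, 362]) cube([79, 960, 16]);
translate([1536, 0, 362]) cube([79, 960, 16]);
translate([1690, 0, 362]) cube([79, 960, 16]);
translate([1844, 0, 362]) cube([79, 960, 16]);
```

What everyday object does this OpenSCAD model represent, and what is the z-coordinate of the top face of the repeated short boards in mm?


A bed frame. The slat-top height is 378 mm.

Four posts, four rails, and a row of slats — a bed frame. Slats sit on the rails at z = 238 + 124 = 362; with slat thickness 16, the top is 378 mm.


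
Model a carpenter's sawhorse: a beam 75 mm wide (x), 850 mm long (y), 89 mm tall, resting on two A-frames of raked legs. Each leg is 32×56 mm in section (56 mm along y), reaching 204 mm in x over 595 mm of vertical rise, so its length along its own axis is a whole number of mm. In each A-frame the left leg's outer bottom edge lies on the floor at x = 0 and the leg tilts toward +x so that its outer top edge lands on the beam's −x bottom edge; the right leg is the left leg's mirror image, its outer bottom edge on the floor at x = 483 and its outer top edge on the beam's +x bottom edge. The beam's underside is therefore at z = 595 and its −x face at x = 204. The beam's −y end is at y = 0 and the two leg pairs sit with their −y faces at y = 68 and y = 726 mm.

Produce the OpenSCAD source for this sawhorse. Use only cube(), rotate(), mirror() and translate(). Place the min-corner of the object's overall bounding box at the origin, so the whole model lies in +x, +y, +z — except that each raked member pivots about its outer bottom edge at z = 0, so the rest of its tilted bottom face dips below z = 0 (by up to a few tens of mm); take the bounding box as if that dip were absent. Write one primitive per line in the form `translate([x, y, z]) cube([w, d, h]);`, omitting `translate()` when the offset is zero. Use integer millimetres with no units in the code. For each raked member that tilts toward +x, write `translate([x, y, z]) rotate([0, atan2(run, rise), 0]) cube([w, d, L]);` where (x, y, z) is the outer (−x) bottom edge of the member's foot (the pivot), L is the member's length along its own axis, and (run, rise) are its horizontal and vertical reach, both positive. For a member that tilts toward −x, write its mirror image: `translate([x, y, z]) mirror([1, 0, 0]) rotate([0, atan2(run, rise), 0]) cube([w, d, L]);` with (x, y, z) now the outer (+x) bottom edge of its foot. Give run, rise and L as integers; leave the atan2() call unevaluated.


translate([204, 0, 595]) cube([75, 850, 89]);
translate([0, 68, 0]) rotate([0, atan2(204, 595), 0]) cube([32, 56, 629]);
translate([483, 68, 0]) mirror([1, 0, 0]) rotate([0, atan2(204, 595), 0]) cube([32, 56, 629]);
translate([0, 726, 0]) rotate([0, atan2(204, 595), 0]) cube([32, 56, 629]);
translate([483, 726, 0]) mirror([1, 0, 0]) rotate([0, atan2(204, 595), 0]) cube([32, 56, 629]);


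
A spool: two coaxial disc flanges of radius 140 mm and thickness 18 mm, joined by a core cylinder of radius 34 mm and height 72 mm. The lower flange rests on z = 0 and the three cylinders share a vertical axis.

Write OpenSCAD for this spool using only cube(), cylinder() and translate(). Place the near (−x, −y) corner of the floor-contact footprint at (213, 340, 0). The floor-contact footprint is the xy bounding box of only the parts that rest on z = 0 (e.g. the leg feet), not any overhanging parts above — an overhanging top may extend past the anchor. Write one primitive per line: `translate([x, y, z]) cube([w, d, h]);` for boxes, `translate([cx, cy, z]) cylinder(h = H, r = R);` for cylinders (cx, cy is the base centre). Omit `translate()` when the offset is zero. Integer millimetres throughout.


translate([353, 480, 0]) cylinder(h = 18, r = 140);
translate([353, 480, 18]) cylinder(h = 72, r = 34);
translate([353, 480, 90]) cylinder(h = 18, r = 140);


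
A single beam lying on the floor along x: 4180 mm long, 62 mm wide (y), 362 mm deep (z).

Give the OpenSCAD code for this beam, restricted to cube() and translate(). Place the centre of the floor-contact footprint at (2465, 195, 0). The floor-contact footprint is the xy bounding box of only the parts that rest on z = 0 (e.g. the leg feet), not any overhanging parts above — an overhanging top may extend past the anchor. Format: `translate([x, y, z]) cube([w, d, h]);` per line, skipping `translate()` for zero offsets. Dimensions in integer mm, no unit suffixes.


translate([375, 164, 0]) cube([4180, 62, 362]);


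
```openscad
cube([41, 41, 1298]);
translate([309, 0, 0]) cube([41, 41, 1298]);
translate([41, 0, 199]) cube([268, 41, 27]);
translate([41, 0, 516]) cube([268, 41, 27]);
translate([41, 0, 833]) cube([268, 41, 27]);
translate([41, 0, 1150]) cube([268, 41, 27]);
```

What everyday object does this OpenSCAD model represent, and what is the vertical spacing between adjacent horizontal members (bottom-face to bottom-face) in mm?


A ladder. The rung spacing is 317 mm.

Two tall 41×41 posts with 4 short bars between them — a ladder. Adjacent rungs sit at z = 199 and z = 516, so the spacing is 516 − 199 = 317 mm.


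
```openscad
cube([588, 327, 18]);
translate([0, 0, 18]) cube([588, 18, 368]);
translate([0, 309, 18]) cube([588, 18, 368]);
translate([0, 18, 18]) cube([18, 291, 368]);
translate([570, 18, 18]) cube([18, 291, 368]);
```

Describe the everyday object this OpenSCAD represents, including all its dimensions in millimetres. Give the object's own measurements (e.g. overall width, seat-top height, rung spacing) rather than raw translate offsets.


An open-topped rectangular box: outside dimensions 588×327×386 mm, with a uniform wall and base thickness of 18 mm. The base is a full 588×327 slab on the floor; four walls sit on top of the base. The front and back walls (the −y and +y sides) span the full width; the two side walls fit between them.


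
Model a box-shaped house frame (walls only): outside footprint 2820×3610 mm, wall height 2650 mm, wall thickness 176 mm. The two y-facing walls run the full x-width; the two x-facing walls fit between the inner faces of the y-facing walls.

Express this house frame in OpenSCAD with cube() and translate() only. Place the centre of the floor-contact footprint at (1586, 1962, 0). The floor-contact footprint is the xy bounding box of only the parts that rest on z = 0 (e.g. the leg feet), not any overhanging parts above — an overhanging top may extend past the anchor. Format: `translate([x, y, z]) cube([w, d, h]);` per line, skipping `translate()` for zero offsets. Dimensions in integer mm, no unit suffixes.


translate([176, 157, 0]) cube([2820, 176, 2650]);
translate([176, 3591, 0]) cube([2820, 176, 2650]);
translate([176, 333, 0]) cube([176, 3258, 2650]);
translate([2820, 333, 0]) cube([176, 3258, 2650]);


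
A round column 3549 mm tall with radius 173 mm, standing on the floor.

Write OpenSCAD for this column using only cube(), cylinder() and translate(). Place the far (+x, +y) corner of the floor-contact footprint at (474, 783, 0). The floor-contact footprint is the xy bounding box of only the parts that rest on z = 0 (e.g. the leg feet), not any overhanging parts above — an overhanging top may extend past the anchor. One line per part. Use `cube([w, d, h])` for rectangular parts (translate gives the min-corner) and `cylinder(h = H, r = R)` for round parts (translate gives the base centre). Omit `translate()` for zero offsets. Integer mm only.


translate([301, 610, 0]) cylinder(h = 3549, r = 173);


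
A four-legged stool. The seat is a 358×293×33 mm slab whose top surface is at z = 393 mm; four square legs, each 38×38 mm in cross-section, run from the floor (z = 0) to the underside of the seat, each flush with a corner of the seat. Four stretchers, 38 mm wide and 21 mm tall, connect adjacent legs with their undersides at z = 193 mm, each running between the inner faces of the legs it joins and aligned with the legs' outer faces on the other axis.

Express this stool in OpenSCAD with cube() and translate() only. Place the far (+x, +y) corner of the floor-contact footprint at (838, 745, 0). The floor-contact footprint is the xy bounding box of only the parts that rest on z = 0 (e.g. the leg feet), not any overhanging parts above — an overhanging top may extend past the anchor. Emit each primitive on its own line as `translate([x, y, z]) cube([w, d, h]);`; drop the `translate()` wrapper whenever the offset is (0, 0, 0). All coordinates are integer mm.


translate([480, 452, 360]) cube([358, 293, 33]);
translate([480, 452, 0]) cube([38, 38, 360]);
translate([800, 452, 0]) cube([38, 38, 360]);
translate([480, 707, 0]) cube([38, 38, 360]);
translate([800, 707, 0]) cube([38, 38, 360]);
translate([518, 452, 193]) cube([282, 38, 21]);
translate([518, 707, 193]) cube([282, 38, 21]);
translate([480, 490, 193]) cube([38, 217, 21]);
translate([800, 490, 193]) cube([38, 217, 21]);


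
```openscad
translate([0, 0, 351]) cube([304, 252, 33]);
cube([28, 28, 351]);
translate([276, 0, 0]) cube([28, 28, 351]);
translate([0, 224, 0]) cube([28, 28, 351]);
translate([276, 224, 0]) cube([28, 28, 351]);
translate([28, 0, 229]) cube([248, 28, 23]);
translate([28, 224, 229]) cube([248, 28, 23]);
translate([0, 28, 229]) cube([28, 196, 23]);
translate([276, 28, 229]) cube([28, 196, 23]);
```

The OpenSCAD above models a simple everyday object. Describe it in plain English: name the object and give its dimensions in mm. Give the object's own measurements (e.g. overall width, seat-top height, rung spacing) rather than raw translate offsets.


A simple wooden stool: a rectangular seat 304 mm (x) by 252 mm (y), 33 mm thick, top face at z = 384 mm, on four square legs, each 28×28 mm in cross-section. The legs rest on z = 0, each flush with a corner of the seat. Four stretchers, 28 mm wide and 23 mm tall, connect adjacent legs with their undersides at z = 229 mm, each running between the inner faces of the legs it joins and aligned with the legs' outer faces on the other axis.


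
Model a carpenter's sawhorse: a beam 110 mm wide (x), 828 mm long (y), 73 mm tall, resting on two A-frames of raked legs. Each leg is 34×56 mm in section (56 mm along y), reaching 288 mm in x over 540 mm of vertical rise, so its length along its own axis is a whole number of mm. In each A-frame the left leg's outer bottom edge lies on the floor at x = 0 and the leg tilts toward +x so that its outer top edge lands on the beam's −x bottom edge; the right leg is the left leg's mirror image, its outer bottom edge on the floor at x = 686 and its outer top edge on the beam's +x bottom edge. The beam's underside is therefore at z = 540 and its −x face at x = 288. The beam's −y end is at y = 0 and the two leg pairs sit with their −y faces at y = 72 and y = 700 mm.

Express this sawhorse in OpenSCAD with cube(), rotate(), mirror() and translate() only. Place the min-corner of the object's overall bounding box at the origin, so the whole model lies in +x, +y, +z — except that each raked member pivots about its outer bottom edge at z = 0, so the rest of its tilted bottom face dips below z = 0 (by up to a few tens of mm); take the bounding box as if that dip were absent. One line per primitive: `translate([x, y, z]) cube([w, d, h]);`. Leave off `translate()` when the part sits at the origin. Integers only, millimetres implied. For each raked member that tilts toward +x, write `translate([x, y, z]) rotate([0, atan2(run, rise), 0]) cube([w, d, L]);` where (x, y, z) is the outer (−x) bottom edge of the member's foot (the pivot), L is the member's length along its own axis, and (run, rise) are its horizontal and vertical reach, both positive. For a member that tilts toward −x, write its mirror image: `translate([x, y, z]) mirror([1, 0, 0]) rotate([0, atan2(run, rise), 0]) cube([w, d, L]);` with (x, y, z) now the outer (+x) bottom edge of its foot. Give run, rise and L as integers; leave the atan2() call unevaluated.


translate([288, 0, 540]) cube([110, 828, 73]);
translate([0, 72, 0]) rotate([0, atan2(288, 540), 0]) cube([34, 56, 612]);
translate([686, 72, 0]) mirror([1, 0, 0]) rotate([0, atan2(288, 540), 0]) cube([34, 56, 612]);
translate([0, 700, 0]) rotate([0, atan2(288, 540), 0]) cube([34, 56, 612]);
translate([686, 700, 0]) mirror([1, 0, 0]) rotate([0, atan2(288, 540), 0]) cube([34, 56, 612]);


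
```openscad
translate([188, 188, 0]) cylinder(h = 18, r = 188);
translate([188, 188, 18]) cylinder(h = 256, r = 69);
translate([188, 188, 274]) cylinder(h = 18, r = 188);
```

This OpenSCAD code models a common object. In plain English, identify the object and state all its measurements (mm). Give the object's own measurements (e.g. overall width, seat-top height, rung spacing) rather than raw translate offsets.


A spool: two coaxial disc flanges of radius 188 mm and thickness 18 mm, joined by a core cylinder of radius 69 mm and height 256 mm. The lower flange rests on z = 0 and the three cylinders share a vertical axis.


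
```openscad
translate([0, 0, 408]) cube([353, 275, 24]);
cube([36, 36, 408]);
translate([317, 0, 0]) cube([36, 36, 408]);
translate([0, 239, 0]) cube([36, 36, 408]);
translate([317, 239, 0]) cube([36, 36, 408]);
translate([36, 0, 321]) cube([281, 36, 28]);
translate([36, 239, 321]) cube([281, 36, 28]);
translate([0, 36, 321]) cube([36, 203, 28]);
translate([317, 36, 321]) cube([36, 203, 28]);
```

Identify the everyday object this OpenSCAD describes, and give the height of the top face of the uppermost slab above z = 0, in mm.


A stool. The seat height is 432 mm.

A 353×275×24 slab at z = 408 on four corner posts — a stool. The seat top is 408 + 24 = 432 mm.


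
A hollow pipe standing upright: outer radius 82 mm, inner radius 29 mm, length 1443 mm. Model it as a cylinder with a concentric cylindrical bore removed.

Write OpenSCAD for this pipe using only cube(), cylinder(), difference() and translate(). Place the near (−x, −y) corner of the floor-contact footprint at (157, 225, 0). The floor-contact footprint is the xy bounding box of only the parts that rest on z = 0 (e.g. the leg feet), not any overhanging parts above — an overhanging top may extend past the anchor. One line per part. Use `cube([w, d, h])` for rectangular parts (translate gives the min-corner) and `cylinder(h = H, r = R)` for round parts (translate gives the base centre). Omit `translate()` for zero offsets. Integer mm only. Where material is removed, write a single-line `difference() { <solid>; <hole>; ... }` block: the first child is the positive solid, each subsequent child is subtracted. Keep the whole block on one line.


difference() { translate([239, 307, 0]) cylinder(h = 1443, r = 82); translate([239, 307, 0]) cylinder(h = 1443, r = 29); }


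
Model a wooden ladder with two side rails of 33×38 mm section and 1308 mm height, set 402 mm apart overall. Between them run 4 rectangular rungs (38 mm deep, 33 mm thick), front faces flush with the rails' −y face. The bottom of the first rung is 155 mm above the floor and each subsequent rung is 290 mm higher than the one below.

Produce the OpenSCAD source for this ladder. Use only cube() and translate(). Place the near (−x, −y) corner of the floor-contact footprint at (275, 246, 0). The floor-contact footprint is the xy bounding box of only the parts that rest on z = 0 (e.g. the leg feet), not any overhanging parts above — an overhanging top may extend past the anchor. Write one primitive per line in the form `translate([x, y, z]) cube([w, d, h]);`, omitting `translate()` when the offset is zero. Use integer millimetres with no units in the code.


// rung span = 402 - 2*33 = 336
// rung[k] z = 155 + k*290
translate([275, 246, 0]) cube([33, 38, 1308]);
translate([644, 246, 0]) cube([33, 38, 1308]);
translate([308, 246, 155]) cube([336, 38, 33]);
translate([308, 246, 445]) cube([336, 38, 33]);
translate([308, 246, 735]) cube([336, 38, 33]);
translate([308, 246, 1025]) cube([336, 38, 33]);


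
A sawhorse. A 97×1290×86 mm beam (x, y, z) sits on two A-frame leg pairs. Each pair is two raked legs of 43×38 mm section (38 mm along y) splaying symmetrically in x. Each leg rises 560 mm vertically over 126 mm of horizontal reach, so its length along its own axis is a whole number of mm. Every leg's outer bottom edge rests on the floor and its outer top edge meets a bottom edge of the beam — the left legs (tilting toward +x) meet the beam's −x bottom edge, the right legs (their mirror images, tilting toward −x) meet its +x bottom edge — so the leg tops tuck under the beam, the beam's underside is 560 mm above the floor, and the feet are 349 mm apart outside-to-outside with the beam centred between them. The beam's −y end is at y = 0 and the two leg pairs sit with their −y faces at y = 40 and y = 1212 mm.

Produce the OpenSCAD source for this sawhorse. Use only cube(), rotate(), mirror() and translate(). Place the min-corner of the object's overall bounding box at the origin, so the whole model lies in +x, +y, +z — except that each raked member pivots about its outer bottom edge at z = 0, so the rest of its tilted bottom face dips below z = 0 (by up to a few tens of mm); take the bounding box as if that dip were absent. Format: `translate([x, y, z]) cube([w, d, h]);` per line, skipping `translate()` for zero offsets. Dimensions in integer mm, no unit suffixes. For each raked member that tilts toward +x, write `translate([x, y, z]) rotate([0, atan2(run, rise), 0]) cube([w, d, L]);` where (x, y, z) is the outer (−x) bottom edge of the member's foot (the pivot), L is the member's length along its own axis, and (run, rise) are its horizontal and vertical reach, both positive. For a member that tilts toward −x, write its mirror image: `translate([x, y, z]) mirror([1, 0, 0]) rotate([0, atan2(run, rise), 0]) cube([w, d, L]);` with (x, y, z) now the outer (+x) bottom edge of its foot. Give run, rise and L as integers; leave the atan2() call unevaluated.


translate([126, 0, 560]) cube([97, 1290, 86]);
translate([0, 40, 0]) rotate([0, atan2(126, 560), 0]) cube([43, 38, 574]);
translate([349, 40, 0]) mirror([1, 0, 0]) rotate([0, atan2(126, 560), 0]) cube([43, 38, 574]);
translate([0, 1212, 0]) rotate([0, atan2(126, 560), 0]) cube([43, 38, 574]);
translate([349, 1212, 0]) mirror([1, 0, 0]) rotate([0, atan2(126, 560), 0]) cube([43, 38, 574]);


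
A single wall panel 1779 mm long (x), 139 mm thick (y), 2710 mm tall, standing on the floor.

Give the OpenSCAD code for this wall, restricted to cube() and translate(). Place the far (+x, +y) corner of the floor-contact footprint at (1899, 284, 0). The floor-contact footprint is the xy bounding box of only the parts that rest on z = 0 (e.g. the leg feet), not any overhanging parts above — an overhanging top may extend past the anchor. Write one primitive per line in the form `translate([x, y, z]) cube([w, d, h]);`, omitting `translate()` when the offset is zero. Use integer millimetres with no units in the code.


translate([120, 145, 0]) cube([1779, 139, 2710]);


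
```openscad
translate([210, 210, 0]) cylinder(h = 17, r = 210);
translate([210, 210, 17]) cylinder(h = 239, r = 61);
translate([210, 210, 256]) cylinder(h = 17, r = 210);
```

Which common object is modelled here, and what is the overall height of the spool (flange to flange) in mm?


A spool. The overall height is 273 mm.

Three coaxial cylinders, large–small–large — a spool. Two 17 mm flanges and a 239 mm core give 17 + 239 + 17 = 273 mm.


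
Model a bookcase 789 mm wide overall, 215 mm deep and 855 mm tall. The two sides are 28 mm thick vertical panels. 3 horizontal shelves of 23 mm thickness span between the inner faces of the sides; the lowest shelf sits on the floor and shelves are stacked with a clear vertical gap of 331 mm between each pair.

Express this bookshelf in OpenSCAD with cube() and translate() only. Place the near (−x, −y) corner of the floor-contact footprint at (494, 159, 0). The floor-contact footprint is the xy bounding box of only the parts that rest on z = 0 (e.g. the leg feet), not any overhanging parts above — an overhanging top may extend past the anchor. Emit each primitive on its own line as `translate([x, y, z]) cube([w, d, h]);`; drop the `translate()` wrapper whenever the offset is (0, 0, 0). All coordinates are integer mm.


translate([494, 159, 0]) cube([28, 215, 855]);
translate([1255, 159, 0]) cube([28, 215, 855]);
translate([522, 159, 0]) cube([733, 215, 23]);
translate([522, 159, 354]) cube([733, 215, 23]);
translate([522, 159, 708]) cube([733, 215, 23]);


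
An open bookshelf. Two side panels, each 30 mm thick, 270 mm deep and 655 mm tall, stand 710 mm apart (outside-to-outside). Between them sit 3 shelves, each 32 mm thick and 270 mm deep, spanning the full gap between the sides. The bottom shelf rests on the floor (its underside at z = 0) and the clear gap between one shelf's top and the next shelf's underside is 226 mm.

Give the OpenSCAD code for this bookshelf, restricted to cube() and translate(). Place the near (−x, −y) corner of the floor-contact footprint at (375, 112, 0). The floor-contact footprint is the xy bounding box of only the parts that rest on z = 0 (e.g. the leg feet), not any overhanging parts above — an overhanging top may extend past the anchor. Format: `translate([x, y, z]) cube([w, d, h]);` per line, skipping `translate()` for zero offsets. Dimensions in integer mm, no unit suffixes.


translate([375, 112, 0]) cube([30, 270, 655]);
translate([1055, 112, 0]) cube([30, 270, 655]);
translate([405, 112, 0]) cube([650, 270, 32]);
translate([405, 112, 258]) cube([650, 270, 32]);
translate([405, 112, 516]) cube([650, 270, 32]);


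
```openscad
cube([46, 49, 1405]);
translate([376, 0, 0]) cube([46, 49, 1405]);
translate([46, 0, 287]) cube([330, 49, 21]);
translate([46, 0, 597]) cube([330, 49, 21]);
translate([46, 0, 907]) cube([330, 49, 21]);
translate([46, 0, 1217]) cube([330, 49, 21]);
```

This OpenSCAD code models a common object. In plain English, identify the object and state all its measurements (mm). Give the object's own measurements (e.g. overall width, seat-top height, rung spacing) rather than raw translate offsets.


A straight ladder. Two 46×49 mm vertical rails, 1405 mm tall, stand 422 mm apart (outside-to-outside) with their front faces coplanar on the −y side. 4 rungs, each 49 mm deep and 21 mm tall, span between the inner faces of the rails, front faces flush with the rails. The lowest rung's underside is at z = 287 mm and rungs are spaced 310 mm apart (underside to underside).


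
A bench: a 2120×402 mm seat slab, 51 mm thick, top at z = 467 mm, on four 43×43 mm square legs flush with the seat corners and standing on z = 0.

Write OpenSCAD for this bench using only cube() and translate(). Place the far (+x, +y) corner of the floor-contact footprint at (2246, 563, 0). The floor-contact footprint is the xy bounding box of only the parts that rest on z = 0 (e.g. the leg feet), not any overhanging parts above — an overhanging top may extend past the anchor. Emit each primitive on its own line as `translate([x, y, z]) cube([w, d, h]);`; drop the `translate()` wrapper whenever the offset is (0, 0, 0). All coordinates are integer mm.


translate([126, 161, 416]) cube([2120, 402, 51]);
translate([126, 161, 0]) cube([43, 43, 416]);
translate([126, 520, 0]) cube([43, 43, 416]);
translate([2203, 161, 0]) cube([43, 43, 416]);
translate([2203, 520, 0]) cube([43, 43, 416]);


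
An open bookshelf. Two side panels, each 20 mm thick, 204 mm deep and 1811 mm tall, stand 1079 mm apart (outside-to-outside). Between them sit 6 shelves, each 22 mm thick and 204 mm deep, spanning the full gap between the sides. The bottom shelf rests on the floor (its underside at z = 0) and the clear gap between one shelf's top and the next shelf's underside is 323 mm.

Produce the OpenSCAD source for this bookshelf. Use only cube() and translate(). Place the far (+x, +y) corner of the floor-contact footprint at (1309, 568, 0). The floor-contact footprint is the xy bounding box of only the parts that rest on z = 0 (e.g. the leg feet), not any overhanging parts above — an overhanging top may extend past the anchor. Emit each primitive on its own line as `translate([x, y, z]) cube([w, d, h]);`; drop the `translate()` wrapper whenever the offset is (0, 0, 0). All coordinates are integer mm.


translate([230, 364, 0]) cube([20, 204, 1811]);
translate([1289, 364, 0]) cube([20, 204, 1811]);
translate([250, 364, 0]) cube([1039, 204, 22]);
translate([250, 364, 345]) cube([1039, 204, 22]);
translate([250, 364, 690]) cube([1039, 204, 22]);
translate([250, 364, 1035]) cube([1039, 204, 22]);
translate([250, 364, 1380]) cube([1039, 204, 22]);
translate([250, 364, 1725]) cube([1039, 204, 22]);


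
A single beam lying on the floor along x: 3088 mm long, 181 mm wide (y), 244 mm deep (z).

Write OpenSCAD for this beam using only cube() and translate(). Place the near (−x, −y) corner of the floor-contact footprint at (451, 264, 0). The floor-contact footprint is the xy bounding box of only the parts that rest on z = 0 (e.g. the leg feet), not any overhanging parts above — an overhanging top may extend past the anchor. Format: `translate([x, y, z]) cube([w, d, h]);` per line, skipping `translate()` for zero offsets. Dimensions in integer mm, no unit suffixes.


translate([451, 264, 0]) cube([3088, 181, 244]);


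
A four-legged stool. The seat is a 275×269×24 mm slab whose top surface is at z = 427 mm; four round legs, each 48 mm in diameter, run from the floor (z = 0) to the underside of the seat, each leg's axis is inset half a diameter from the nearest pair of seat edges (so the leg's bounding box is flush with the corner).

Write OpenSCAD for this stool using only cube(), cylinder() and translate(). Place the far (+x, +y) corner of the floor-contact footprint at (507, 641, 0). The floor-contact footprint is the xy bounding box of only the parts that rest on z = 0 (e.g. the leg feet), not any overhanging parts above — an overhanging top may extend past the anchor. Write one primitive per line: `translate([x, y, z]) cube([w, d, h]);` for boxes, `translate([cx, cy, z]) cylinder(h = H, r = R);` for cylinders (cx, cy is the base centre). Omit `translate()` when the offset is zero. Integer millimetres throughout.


translate([232, 372, 403]) cube([275, 269, 24]);
translate([256, 396, 0]) cylinder(h = 403, r = 24);
translate([483, 396, 0]) cylinder(h = 403, r = 24);
translate([256, 617, 0]) cylinder(h = 403, r = 24);
translate([483, 617, 0]) cylinder(h = 403, r = 24);


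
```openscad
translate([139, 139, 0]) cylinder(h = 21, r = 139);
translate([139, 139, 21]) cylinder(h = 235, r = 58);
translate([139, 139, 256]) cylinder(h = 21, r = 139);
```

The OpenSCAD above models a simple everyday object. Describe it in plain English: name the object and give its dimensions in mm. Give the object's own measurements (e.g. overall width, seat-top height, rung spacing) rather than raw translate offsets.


A spool: two coaxial disc flanges of radius 139 mm and thickness 21 mm, joined by a core cylinder of radius 58 mm and height 235 mm. The lower flange rests on z = 0 and the three cylinders share a vertical axis.


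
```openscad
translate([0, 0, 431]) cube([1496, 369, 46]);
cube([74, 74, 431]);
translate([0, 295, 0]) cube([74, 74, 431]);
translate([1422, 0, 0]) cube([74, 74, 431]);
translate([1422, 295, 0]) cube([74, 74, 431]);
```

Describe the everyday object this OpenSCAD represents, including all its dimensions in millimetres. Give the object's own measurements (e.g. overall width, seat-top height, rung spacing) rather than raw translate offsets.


A bench: a 1496×369 mm seat slab, 46 mm thick, top at z = 477 mm, on four 74×74 mm square legs flush with the seat corners and standing on z = 0.


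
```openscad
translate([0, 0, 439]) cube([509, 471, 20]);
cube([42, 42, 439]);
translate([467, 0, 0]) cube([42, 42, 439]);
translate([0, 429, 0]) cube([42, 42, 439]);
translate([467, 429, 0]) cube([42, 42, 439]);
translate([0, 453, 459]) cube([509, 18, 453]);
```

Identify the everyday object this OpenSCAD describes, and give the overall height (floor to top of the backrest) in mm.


A chair. The overall height is 912 mm.

A slab on four corner posts with a tall panel at the back — a chair. The seat slab sits at z = 439 with thickness 20, and the 453 mm backrest starts at the seat top, so the overall height is 439 + 20 + 453 = 912 mm.


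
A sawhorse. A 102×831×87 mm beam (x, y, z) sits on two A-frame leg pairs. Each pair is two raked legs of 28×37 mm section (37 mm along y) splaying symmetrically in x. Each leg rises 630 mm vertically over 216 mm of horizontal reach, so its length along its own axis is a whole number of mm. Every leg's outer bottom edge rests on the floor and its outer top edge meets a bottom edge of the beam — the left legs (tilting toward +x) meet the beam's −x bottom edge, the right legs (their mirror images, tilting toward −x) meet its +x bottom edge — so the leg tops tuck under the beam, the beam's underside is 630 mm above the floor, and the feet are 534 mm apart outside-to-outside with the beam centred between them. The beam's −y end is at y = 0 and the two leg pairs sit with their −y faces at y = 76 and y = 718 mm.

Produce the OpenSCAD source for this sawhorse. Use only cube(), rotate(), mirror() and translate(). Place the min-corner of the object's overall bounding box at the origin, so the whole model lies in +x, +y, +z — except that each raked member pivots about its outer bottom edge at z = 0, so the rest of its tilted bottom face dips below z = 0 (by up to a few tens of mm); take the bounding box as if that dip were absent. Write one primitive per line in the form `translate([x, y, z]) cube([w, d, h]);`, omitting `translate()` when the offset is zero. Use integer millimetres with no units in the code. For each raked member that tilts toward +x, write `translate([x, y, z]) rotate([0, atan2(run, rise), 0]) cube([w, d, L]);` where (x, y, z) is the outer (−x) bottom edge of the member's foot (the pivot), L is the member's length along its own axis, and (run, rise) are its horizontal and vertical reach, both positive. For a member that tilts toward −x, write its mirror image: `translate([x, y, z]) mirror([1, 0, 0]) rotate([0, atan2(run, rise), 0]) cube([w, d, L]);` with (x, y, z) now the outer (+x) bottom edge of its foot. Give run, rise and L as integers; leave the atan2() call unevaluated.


// leg length = √(216² + 630²) = 666
// right-leg outer foot x = 2·216 + 102 = 534
// beam min-corner = (216, 0, 630)
translate([216, 0, 630]) cube([102, 831, 87]);
translate([0, 76, 0]) rotate([0, atan2(216, 630), 0]) cube([28, 37, 666]);
translate([534, 76, 0]) mirror([1, 0, 0]) rotate([0, atan2(216, 630), 0]) cube([28, 37, 666]);
translate([0, 718, 0]) rotate([0, atan2(216, 630), 0]) cube([28, 37, 666]);
translate([534, 718, 0]) mirror([1, 0, 0]) rotate([0, atan2(216, 630), 0]) cube([28, 37, 666]);
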